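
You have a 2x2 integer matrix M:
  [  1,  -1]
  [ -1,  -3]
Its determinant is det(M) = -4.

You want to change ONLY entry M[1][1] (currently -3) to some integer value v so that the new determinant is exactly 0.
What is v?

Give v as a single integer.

Answer: 1

Derivation:
det is linear in entry M[1][1]: det = old_det + (v - -3) * C_11
Cofactor C_11 = 1
Want det = 0: -4 + (v - -3) * 1 = 0
  (v - -3) = 4 / 1 = 4
  v = -3 + (4) = 1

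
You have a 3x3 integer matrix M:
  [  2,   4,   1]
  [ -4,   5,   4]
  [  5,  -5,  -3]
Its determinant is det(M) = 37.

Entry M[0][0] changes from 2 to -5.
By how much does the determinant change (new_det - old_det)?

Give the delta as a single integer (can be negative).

Answer: -35

Derivation:
Cofactor C_00 = 5
Entry delta = -5 - 2 = -7
Det delta = entry_delta * cofactor = -7 * 5 = -35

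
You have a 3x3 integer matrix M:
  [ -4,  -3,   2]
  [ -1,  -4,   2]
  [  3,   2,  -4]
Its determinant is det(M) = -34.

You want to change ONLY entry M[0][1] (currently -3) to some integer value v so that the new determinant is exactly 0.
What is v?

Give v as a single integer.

det is linear in entry M[0][1]: det = old_det + (v - -3) * C_01
Cofactor C_01 = 2
Want det = 0: -34 + (v - -3) * 2 = 0
  (v - -3) = 34 / 2 = 17
  v = -3 + (17) = 14

Answer: 14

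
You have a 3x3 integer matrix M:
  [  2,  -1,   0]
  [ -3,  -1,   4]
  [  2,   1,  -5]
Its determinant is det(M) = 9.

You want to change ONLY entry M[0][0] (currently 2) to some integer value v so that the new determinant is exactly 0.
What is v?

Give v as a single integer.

det is linear in entry M[0][0]: det = old_det + (v - 2) * C_00
Cofactor C_00 = 1
Want det = 0: 9 + (v - 2) * 1 = 0
  (v - 2) = -9 / 1 = -9
  v = 2 + (-9) = -7

Answer: -7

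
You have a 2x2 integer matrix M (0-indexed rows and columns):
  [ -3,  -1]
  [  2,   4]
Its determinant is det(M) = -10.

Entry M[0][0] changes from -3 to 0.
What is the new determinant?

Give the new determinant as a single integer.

det is linear in row 0: changing M[0][0] by delta changes det by delta * cofactor(0,0).
Cofactor C_00 = (-1)^(0+0) * minor(0,0) = 4
Entry delta = 0 - -3 = 3
Det delta = 3 * 4 = 12
New det = -10 + 12 = 2

Answer: 2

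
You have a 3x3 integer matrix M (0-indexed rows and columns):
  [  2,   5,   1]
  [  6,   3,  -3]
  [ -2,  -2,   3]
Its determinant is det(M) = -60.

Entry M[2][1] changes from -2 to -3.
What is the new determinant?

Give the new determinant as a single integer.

Answer: -72

Derivation:
det is linear in row 2: changing M[2][1] by delta changes det by delta * cofactor(2,1).
Cofactor C_21 = (-1)^(2+1) * minor(2,1) = 12
Entry delta = -3 - -2 = -1
Det delta = -1 * 12 = -12
New det = -60 + -12 = -72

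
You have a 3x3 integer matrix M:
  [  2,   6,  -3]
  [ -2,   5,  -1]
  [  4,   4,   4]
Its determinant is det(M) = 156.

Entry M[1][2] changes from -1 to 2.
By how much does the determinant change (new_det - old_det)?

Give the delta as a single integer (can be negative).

Answer: 48

Derivation:
Cofactor C_12 = 16
Entry delta = 2 - -1 = 3
Det delta = entry_delta * cofactor = 3 * 16 = 48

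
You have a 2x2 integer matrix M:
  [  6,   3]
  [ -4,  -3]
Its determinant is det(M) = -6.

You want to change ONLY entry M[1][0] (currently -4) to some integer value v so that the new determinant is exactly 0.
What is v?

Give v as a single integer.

Answer: -6

Derivation:
det is linear in entry M[1][0]: det = old_det + (v - -4) * C_10
Cofactor C_10 = -3
Want det = 0: -6 + (v - -4) * -3 = 0
  (v - -4) = 6 / -3 = -2
  v = -4 + (-2) = -6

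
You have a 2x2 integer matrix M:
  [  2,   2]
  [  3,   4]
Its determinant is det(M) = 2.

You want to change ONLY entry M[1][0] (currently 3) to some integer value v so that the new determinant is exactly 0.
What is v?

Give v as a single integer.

det is linear in entry M[1][0]: det = old_det + (v - 3) * C_10
Cofactor C_10 = -2
Want det = 0: 2 + (v - 3) * -2 = 0
  (v - 3) = -2 / -2 = 1
  v = 3 + (1) = 4

Answer: 4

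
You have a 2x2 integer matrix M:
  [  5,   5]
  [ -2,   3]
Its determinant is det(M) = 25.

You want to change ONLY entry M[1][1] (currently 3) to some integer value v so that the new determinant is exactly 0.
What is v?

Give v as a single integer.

Answer: -2

Derivation:
det is linear in entry M[1][1]: det = old_det + (v - 3) * C_11
Cofactor C_11 = 5
Want det = 0: 25 + (v - 3) * 5 = 0
  (v - 3) = -25 / 5 = -5
  v = 3 + (-5) = -2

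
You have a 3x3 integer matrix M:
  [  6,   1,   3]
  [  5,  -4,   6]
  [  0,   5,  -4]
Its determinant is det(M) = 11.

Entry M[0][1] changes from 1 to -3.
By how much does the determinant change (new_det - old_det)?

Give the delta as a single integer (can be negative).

Answer: -80

Derivation:
Cofactor C_01 = 20
Entry delta = -3 - 1 = -4
Det delta = entry_delta * cofactor = -4 * 20 = -80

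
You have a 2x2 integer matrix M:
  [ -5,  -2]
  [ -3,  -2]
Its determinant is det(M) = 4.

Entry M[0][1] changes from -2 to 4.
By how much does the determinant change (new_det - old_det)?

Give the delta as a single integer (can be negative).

Cofactor C_01 = 3
Entry delta = 4 - -2 = 6
Det delta = entry_delta * cofactor = 6 * 3 = 18

Answer: 18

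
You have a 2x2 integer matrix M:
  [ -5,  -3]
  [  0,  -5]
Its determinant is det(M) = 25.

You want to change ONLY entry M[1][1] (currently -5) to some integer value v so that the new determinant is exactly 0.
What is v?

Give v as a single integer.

det is linear in entry M[1][1]: det = old_det + (v - -5) * C_11
Cofactor C_11 = -5
Want det = 0: 25 + (v - -5) * -5 = 0
  (v - -5) = -25 / -5 = 5
  v = -5 + (5) = 0

Answer: 0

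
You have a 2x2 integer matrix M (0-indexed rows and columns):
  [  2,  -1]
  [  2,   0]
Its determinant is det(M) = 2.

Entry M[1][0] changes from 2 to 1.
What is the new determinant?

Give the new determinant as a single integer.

Answer: 1

Derivation:
det is linear in row 1: changing M[1][0] by delta changes det by delta * cofactor(1,0).
Cofactor C_10 = (-1)^(1+0) * minor(1,0) = 1
Entry delta = 1 - 2 = -1
Det delta = -1 * 1 = -1
New det = 2 + -1 = 1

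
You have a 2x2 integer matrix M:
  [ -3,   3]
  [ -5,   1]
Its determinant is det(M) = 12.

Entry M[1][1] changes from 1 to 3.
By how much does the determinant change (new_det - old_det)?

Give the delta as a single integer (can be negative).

Answer: -6

Derivation:
Cofactor C_11 = -3
Entry delta = 3 - 1 = 2
Det delta = entry_delta * cofactor = 2 * -3 = -6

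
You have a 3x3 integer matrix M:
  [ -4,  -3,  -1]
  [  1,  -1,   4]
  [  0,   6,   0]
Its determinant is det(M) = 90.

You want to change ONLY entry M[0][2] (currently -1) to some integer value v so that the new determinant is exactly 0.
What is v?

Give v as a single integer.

Answer: -16

Derivation:
det is linear in entry M[0][2]: det = old_det + (v - -1) * C_02
Cofactor C_02 = 6
Want det = 0: 90 + (v - -1) * 6 = 0
  (v - -1) = -90 / 6 = -15
  v = -1 + (-15) = -16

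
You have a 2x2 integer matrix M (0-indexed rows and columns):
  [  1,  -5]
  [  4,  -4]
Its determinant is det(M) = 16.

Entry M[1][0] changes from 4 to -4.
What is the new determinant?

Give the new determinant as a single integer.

Answer: -24

Derivation:
det is linear in row 1: changing M[1][0] by delta changes det by delta * cofactor(1,0).
Cofactor C_10 = (-1)^(1+0) * minor(1,0) = 5
Entry delta = -4 - 4 = -8
Det delta = -8 * 5 = -40
New det = 16 + -40 = -24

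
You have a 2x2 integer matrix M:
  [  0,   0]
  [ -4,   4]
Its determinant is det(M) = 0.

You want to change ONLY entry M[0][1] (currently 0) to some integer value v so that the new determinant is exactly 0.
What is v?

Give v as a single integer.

det is linear in entry M[0][1]: det = old_det + (v - 0) * C_01
Cofactor C_01 = 4
Want det = 0: 0 + (v - 0) * 4 = 0
  (v - 0) = 0 / 4 = 0
  v = 0 + (0) = 0

Answer: 0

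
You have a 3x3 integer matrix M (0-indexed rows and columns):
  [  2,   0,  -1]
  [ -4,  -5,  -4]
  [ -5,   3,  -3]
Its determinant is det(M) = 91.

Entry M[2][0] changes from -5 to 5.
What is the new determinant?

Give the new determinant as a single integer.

Answer: 41

Derivation:
det is linear in row 2: changing M[2][0] by delta changes det by delta * cofactor(2,0).
Cofactor C_20 = (-1)^(2+0) * minor(2,0) = -5
Entry delta = 5 - -5 = 10
Det delta = 10 * -5 = -50
New det = 91 + -50 = 41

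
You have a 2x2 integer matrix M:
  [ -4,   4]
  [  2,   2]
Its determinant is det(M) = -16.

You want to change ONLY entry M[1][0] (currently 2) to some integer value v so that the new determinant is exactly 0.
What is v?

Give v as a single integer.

Answer: -2

Derivation:
det is linear in entry M[1][0]: det = old_det + (v - 2) * C_10
Cofactor C_10 = -4
Want det = 0: -16 + (v - 2) * -4 = 0
  (v - 2) = 16 / -4 = -4
  v = 2 + (-4) = -2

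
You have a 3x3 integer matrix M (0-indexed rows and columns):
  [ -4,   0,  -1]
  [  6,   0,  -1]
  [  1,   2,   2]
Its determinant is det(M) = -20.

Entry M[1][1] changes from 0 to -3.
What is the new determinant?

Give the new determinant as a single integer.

det is linear in row 1: changing M[1][1] by delta changes det by delta * cofactor(1,1).
Cofactor C_11 = (-1)^(1+1) * minor(1,1) = -7
Entry delta = -3 - 0 = -3
Det delta = -3 * -7 = 21
New det = -20 + 21 = 1

Answer: 1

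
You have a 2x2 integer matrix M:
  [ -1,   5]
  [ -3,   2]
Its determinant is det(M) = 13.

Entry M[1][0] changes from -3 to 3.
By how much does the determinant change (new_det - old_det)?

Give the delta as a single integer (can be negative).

Cofactor C_10 = -5
Entry delta = 3 - -3 = 6
Det delta = entry_delta * cofactor = 6 * -5 = -30

Answer: -30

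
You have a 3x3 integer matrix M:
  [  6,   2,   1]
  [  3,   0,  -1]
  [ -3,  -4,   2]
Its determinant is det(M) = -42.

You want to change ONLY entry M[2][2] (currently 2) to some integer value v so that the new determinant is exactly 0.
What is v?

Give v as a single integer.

Answer: -5

Derivation:
det is linear in entry M[2][2]: det = old_det + (v - 2) * C_22
Cofactor C_22 = -6
Want det = 0: -42 + (v - 2) * -6 = 0
  (v - 2) = 42 / -6 = -7
  v = 2 + (-7) = -5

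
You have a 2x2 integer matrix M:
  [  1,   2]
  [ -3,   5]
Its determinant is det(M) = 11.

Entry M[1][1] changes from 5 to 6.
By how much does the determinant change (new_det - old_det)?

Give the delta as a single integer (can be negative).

Answer: 1

Derivation:
Cofactor C_11 = 1
Entry delta = 6 - 5 = 1
Det delta = entry_delta * cofactor = 1 * 1 = 1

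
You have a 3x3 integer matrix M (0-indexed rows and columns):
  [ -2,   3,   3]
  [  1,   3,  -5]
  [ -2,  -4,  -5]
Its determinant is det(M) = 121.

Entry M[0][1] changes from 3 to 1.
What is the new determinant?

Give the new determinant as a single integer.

Answer: 91

Derivation:
det is linear in row 0: changing M[0][1] by delta changes det by delta * cofactor(0,1).
Cofactor C_01 = (-1)^(0+1) * minor(0,1) = 15
Entry delta = 1 - 3 = -2
Det delta = -2 * 15 = -30
New det = 121 + -30 = 91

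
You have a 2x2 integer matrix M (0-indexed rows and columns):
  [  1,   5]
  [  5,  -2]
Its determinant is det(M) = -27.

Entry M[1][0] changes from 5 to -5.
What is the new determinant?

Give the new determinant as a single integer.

det is linear in row 1: changing M[1][0] by delta changes det by delta * cofactor(1,0).
Cofactor C_10 = (-1)^(1+0) * minor(1,0) = -5
Entry delta = -5 - 5 = -10
Det delta = -10 * -5 = 50
New det = -27 + 50 = 23

Answer: 23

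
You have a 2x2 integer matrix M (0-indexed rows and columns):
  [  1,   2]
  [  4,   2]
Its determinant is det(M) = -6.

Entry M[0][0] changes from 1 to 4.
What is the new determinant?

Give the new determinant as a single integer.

Answer: 0

Derivation:
det is linear in row 0: changing M[0][0] by delta changes det by delta * cofactor(0,0).
Cofactor C_00 = (-1)^(0+0) * minor(0,0) = 2
Entry delta = 4 - 1 = 3
Det delta = 3 * 2 = 6
New det = -6 + 6 = 0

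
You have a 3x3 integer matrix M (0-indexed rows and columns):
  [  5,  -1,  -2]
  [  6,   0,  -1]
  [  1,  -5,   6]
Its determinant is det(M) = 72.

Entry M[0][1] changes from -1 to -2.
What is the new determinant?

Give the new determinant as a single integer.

Answer: 109

Derivation:
det is linear in row 0: changing M[0][1] by delta changes det by delta * cofactor(0,1).
Cofactor C_01 = (-1)^(0+1) * minor(0,1) = -37
Entry delta = -2 - -1 = -1
Det delta = -1 * -37 = 37
New det = 72 + 37 = 109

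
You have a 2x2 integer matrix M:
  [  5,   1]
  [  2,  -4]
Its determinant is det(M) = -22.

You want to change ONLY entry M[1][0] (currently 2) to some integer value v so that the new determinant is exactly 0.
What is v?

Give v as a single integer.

Answer: -20

Derivation:
det is linear in entry M[1][0]: det = old_det + (v - 2) * C_10
Cofactor C_10 = -1
Want det = 0: -22 + (v - 2) * -1 = 0
  (v - 2) = 22 / -1 = -22
  v = 2 + (-22) = -20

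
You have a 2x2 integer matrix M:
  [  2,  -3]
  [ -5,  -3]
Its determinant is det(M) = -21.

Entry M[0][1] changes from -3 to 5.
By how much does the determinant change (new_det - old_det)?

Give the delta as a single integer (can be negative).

Cofactor C_01 = 5
Entry delta = 5 - -3 = 8
Det delta = entry_delta * cofactor = 8 * 5 = 40

Answer: 40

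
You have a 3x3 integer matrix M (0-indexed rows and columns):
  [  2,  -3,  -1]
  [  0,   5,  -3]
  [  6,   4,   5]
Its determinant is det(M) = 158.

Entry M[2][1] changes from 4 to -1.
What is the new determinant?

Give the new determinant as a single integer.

Answer: 128

Derivation:
det is linear in row 2: changing M[2][1] by delta changes det by delta * cofactor(2,1).
Cofactor C_21 = (-1)^(2+1) * minor(2,1) = 6
Entry delta = -1 - 4 = -5
Det delta = -5 * 6 = -30
New det = 158 + -30 = 128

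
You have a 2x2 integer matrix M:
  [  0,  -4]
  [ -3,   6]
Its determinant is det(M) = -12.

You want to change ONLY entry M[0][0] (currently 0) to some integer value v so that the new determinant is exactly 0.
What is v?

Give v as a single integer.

Answer: 2

Derivation:
det is linear in entry M[0][0]: det = old_det + (v - 0) * C_00
Cofactor C_00 = 6
Want det = 0: -12 + (v - 0) * 6 = 0
  (v - 0) = 12 / 6 = 2
  v = 0 + (2) = 2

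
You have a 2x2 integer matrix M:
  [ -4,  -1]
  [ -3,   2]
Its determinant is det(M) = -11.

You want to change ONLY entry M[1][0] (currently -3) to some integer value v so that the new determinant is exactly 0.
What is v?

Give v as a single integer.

det is linear in entry M[1][0]: det = old_det + (v - -3) * C_10
Cofactor C_10 = 1
Want det = 0: -11 + (v - -3) * 1 = 0
  (v - -3) = 11 / 1 = 11
  v = -3 + (11) = 8

Answer: 8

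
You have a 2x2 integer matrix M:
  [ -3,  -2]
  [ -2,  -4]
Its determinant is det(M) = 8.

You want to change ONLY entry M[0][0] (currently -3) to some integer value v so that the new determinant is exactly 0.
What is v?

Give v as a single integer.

det is linear in entry M[0][0]: det = old_det + (v - -3) * C_00
Cofactor C_00 = -4
Want det = 0: 8 + (v - -3) * -4 = 0
  (v - -3) = -8 / -4 = 2
  v = -3 + (2) = -1

Answer: -1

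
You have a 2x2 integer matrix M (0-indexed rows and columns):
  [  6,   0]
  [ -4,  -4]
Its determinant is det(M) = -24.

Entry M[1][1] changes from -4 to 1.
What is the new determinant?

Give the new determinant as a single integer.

Answer: 6

Derivation:
det is linear in row 1: changing M[1][1] by delta changes det by delta * cofactor(1,1).
Cofactor C_11 = (-1)^(1+1) * minor(1,1) = 6
Entry delta = 1 - -4 = 5
Det delta = 5 * 6 = 30
New det = -24 + 30 = 6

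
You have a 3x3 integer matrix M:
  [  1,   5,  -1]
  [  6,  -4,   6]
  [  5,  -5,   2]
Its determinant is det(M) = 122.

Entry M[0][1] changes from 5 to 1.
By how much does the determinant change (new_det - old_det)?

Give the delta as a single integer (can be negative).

Cofactor C_01 = 18
Entry delta = 1 - 5 = -4
Det delta = entry_delta * cofactor = -4 * 18 = -72

Answer: -72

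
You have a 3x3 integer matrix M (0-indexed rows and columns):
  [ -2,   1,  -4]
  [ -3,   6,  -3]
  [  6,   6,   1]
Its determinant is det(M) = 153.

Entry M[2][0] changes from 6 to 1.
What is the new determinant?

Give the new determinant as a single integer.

det is linear in row 2: changing M[2][0] by delta changes det by delta * cofactor(2,0).
Cofactor C_20 = (-1)^(2+0) * minor(2,0) = 21
Entry delta = 1 - 6 = -5
Det delta = -5 * 21 = -105
New det = 153 + -105 = 48

Answer: 48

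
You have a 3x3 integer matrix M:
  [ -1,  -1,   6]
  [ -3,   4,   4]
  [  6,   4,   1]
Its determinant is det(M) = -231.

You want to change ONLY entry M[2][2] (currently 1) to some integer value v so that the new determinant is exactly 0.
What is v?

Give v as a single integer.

det is linear in entry M[2][2]: det = old_det + (v - 1) * C_22
Cofactor C_22 = -7
Want det = 0: -231 + (v - 1) * -7 = 0
  (v - 1) = 231 / -7 = -33
  v = 1 + (-33) = -32

Answer: -32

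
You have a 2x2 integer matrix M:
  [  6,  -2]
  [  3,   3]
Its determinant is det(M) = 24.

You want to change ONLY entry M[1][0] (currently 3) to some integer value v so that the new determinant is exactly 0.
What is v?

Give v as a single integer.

Answer: -9

Derivation:
det is linear in entry M[1][0]: det = old_det + (v - 3) * C_10
Cofactor C_10 = 2
Want det = 0: 24 + (v - 3) * 2 = 0
  (v - 3) = -24 / 2 = -12
  v = 3 + (-12) = -9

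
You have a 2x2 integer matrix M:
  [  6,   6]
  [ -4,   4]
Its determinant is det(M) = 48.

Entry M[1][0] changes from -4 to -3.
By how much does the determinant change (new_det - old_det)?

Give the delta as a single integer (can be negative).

Answer: -6

Derivation:
Cofactor C_10 = -6
Entry delta = -3 - -4 = 1
Det delta = entry_delta * cofactor = 1 * -6 = -6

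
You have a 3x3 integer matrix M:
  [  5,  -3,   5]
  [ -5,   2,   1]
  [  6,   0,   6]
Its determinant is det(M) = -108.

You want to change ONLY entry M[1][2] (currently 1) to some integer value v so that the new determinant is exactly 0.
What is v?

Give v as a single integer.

Answer: -5

Derivation:
det is linear in entry M[1][2]: det = old_det + (v - 1) * C_12
Cofactor C_12 = -18
Want det = 0: -108 + (v - 1) * -18 = 0
  (v - 1) = 108 / -18 = -6
  v = 1 + (-6) = -5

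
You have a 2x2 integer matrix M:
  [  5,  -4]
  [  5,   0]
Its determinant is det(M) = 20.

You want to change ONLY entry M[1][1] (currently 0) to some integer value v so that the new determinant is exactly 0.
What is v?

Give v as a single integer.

Answer: -4

Derivation:
det is linear in entry M[1][1]: det = old_det + (v - 0) * C_11
Cofactor C_11 = 5
Want det = 0: 20 + (v - 0) * 5 = 0
  (v - 0) = -20 / 5 = -4
  v = 0 + (-4) = -4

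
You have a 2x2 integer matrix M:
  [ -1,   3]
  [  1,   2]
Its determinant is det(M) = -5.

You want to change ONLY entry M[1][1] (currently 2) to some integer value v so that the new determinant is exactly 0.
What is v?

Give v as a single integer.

det is linear in entry M[1][1]: det = old_det + (v - 2) * C_11
Cofactor C_11 = -1
Want det = 0: -5 + (v - 2) * -1 = 0
  (v - 2) = 5 / -1 = -5
  v = 2 + (-5) = -3

Answer: -3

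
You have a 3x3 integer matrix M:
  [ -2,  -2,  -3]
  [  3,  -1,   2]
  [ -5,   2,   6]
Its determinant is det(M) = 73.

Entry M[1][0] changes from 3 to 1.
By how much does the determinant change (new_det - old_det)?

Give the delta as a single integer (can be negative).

Answer: -12

Derivation:
Cofactor C_10 = 6
Entry delta = 1 - 3 = -2
Det delta = entry_delta * cofactor = -2 * 6 = -12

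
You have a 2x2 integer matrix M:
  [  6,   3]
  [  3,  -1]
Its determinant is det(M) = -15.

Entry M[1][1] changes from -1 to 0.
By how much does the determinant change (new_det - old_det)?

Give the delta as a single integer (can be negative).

Answer: 6

Derivation:
Cofactor C_11 = 6
Entry delta = 0 - -1 = 1
Det delta = entry_delta * cofactor = 1 * 6 = 6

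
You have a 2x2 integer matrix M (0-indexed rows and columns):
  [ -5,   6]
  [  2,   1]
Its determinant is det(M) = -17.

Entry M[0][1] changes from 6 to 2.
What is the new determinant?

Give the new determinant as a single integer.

Answer: -9

Derivation:
det is linear in row 0: changing M[0][1] by delta changes det by delta * cofactor(0,1).
Cofactor C_01 = (-1)^(0+1) * minor(0,1) = -2
Entry delta = 2 - 6 = -4
Det delta = -4 * -2 = 8
New det = -17 + 8 = -9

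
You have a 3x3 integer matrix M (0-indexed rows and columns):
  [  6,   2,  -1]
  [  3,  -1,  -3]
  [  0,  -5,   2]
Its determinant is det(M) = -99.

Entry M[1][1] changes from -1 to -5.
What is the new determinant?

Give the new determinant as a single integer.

det is linear in row 1: changing M[1][1] by delta changes det by delta * cofactor(1,1).
Cofactor C_11 = (-1)^(1+1) * minor(1,1) = 12
Entry delta = -5 - -1 = -4
Det delta = -4 * 12 = -48
New det = -99 + -48 = -147

Answer: -147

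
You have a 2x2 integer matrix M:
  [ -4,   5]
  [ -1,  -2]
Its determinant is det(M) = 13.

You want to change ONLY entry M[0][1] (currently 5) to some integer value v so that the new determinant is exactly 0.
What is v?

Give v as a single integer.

det is linear in entry M[0][1]: det = old_det + (v - 5) * C_01
Cofactor C_01 = 1
Want det = 0: 13 + (v - 5) * 1 = 0
  (v - 5) = -13 / 1 = -13
  v = 5 + (-13) = -8

Answer: -8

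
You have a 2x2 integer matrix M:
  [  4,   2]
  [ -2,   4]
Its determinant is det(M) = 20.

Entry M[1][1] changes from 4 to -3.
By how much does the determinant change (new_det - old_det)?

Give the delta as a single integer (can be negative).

Answer: -28

Derivation:
Cofactor C_11 = 4
Entry delta = -3 - 4 = -7
Det delta = entry_delta * cofactor = -7 * 4 = -28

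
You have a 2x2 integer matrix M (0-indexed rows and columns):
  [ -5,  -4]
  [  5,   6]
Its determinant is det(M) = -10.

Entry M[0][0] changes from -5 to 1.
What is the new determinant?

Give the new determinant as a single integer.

det is linear in row 0: changing M[0][0] by delta changes det by delta * cofactor(0,0).
Cofactor C_00 = (-1)^(0+0) * minor(0,0) = 6
Entry delta = 1 - -5 = 6
Det delta = 6 * 6 = 36
New det = -10 + 36 = 26

Answer: 26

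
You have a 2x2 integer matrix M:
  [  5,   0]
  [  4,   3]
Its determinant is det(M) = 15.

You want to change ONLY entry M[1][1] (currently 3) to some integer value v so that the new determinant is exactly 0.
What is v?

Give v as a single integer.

Answer: 0

Derivation:
det is linear in entry M[1][1]: det = old_det + (v - 3) * C_11
Cofactor C_11 = 5
Want det = 0: 15 + (v - 3) * 5 = 0
  (v - 3) = -15 / 5 = -3
  v = 3 + (-3) = 0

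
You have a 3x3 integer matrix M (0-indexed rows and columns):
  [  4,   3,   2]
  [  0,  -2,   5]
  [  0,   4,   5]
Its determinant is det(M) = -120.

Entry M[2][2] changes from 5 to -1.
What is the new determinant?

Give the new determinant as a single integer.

Answer: -72

Derivation:
det is linear in row 2: changing M[2][2] by delta changes det by delta * cofactor(2,2).
Cofactor C_22 = (-1)^(2+2) * minor(2,2) = -8
Entry delta = -1 - 5 = -6
Det delta = -6 * -8 = 48
New det = -120 + 48 = -72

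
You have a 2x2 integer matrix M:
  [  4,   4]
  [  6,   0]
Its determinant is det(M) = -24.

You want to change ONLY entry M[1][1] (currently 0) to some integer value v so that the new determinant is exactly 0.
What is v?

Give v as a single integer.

det is linear in entry M[1][1]: det = old_det + (v - 0) * C_11
Cofactor C_11 = 4
Want det = 0: -24 + (v - 0) * 4 = 0
  (v - 0) = 24 / 4 = 6
  v = 0 + (6) = 6

Answer: 6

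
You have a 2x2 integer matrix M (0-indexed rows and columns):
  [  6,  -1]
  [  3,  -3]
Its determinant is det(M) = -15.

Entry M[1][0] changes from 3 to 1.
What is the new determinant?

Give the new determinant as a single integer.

Answer: -17

Derivation:
det is linear in row 1: changing M[1][0] by delta changes det by delta * cofactor(1,0).
Cofactor C_10 = (-1)^(1+0) * minor(1,0) = 1
Entry delta = 1 - 3 = -2
Det delta = -2 * 1 = -2
New det = -15 + -2 = -17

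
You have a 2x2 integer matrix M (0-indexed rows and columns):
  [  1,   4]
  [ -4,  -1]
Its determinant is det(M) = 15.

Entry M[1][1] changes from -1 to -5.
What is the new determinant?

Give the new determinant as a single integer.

Answer: 11

Derivation:
det is linear in row 1: changing M[1][1] by delta changes det by delta * cofactor(1,1).
Cofactor C_11 = (-1)^(1+1) * minor(1,1) = 1
Entry delta = -5 - -1 = -4
Det delta = -4 * 1 = -4
New det = 15 + -4 = 11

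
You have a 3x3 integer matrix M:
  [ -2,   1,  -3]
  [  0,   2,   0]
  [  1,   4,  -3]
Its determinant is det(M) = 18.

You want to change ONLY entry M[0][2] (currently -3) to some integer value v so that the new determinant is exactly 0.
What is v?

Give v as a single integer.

Answer: 6

Derivation:
det is linear in entry M[0][2]: det = old_det + (v - -3) * C_02
Cofactor C_02 = -2
Want det = 0: 18 + (v - -3) * -2 = 0
  (v - -3) = -18 / -2 = 9
  v = -3 + (9) = 6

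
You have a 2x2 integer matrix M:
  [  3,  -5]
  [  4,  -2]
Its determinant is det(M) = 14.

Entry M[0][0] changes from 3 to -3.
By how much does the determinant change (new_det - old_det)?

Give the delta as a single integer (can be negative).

Cofactor C_00 = -2
Entry delta = -3 - 3 = -6
Det delta = entry_delta * cofactor = -6 * -2 = 12

Answer: 12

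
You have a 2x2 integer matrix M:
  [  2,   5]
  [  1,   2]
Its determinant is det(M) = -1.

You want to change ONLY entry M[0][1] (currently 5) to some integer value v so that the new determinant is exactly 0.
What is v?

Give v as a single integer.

Answer: 4

Derivation:
det is linear in entry M[0][1]: det = old_det + (v - 5) * C_01
Cofactor C_01 = -1
Want det = 0: -1 + (v - 5) * -1 = 0
  (v - 5) = 1 / -1 = -1
  v = 5 + (-1) = 4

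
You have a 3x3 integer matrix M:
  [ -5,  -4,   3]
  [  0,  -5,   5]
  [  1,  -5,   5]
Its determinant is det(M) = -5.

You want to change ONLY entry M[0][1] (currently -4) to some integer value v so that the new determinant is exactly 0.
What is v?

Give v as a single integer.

det is linear in entry M[0][1]: det = old_det + (v - -4) * C_01
Cofactor C_01 = 5
Want det = 0: -5 + (v - -4) * 5 = 0
  (v - -4) = 5 / 5 = 1
  v = -4 + (1) = -3

Answer: -3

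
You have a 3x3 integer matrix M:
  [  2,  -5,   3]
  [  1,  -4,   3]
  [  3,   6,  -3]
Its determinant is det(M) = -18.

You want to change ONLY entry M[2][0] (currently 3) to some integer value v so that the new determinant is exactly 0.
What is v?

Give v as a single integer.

Answer: -3

Derivation:
det is linear in entry M[2][0]: det = old_det + (v - 3) * C_20
Cofactor C_20 = -3
Want det = 0: -18 + (v - 3) * -3 = 0
  (v - 3) = 18 / -3 = -6
  v = 3 + (-6) = -3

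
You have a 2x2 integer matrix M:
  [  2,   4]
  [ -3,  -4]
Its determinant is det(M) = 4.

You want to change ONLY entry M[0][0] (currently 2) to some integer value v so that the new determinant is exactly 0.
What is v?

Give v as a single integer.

Answer: 3

Derivation:
det is linear in entry M[0][0]: det = old_det + (v - 2) * C_00
Cofactor C_00 = -4
Want det = 0: 4 + (v - 2) * -4 = 0
  (v - 2) = -4 / -4 = 1
  v = 2 + (1) = 3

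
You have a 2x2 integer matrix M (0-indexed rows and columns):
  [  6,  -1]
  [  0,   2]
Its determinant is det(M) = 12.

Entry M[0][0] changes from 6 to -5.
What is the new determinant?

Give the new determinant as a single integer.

det is linear in row 0: changing M[0][0] by delta changes det by delta * cofactor(0,0).
Cofactor C_00 = (-1)^(0+0) * minor(0,0) = 2
Entry delta = -5 - 6 = -11
Det delta = -11 * 2 = -22
New det = 12 + -22 = -10

Answer: -10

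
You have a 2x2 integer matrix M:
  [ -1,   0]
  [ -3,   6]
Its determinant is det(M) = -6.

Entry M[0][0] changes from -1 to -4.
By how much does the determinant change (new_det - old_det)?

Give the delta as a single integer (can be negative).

Answer: -18

Derivation:
Cofactor C_00 = 6
Entry delta = -4 - -1 = -3
Det delta = entry_delta * cofactor = -3 * 6 = -18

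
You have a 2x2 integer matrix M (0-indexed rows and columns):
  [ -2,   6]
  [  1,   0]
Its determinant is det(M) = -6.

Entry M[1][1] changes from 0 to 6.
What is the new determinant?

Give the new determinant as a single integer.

det is linear in row 1: changing M[1][1] by delta changes det by delta * cofactor(1,1).
Cofactor C_11 = (-1)^(1+1) * minor(1,1) = -2
Entry delta = 6 - 0 = 6
Det delta = 6 * -2 = -12
New det = -6 + -12 = -18

Answer: -18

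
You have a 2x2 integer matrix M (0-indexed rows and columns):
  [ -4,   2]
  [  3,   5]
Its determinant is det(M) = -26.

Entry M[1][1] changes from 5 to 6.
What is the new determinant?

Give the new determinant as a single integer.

Answer: -30

Derivation:
det is linear in row 1: changing M[1][1] by delta changes det by delta * cofactor(1,1).
Cofactor C_11 = (-1)^(1+1) * minor(1,1) = -4
Entry delta = 6 - 5 = 1
Det delta = 1 * -4 = -4
New det = -26 + -4 = -30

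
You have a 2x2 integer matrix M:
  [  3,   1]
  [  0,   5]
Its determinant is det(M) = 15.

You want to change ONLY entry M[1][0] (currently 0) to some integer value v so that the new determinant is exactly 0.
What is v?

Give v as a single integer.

det is linear in entry M[1][0]: det = old_det + (v - 0) * C_10
Cofactor C_10 = -1
Want det = 0: 15 + (v - 0) * -1 = 0
  (v - 0) = -15 / -1 = 15
  v = 0 + (15) = 15

Answer: 15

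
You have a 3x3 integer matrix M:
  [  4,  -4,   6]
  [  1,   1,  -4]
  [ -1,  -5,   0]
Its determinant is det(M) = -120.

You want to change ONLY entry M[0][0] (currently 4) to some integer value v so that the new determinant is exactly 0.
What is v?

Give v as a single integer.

Answer: -2

Derivation:
det is linear in entry M[0][0]: det = old_det + (v - 4) * C_00
Cofactor C_00 = -20
Want det = 0: -120 + (v - 4) * -20 = 0
  (v - 4) = 120 / -20 = -6
  v = 4 + (-6) = -2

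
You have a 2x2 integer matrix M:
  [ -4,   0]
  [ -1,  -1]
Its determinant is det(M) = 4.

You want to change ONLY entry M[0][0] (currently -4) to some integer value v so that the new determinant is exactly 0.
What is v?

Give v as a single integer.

det is linear in entry M[0][0]: det = old_det + (v - -4) * C_00
Cofactor C_00 = -1
Want det = 0: 4 + (v - -4) * -1 = 0
  (v - -4) = -4 / -1 = 4
  v = -4 + (4) = 0

Answer: 0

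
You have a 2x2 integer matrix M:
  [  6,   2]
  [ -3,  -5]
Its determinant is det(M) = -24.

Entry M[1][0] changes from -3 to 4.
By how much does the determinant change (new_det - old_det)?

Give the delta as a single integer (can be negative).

Cofactor C_10 = -2
Entry delta = 4 - -3 = 7
Det delta = entry_delta * cofactor = 7 * -2 = -14

Answer: -14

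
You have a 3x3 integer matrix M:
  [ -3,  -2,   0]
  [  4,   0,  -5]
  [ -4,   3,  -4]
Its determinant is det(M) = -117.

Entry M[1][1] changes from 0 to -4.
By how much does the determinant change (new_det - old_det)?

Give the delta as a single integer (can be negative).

Cofactor C_11 = 12
Entry delta = -4 - 0 = -4
Det delta = entry_delta * cofactor = -4 * 12 = -48

Answer: -48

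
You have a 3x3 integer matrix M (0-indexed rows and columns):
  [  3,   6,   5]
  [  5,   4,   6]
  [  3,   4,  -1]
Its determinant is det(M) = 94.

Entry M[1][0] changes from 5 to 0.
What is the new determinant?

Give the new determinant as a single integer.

det is linear in row 1: changing M[1][0] by delta changes det by delta * cofactor(1,0).
Cofactor C_10 = (-1)^(1+0) * minor(1,0) = 26
Entry delta = 0 - 5 = -5
Det delta = -5 * 26 = -130
New det = 94 + -130 = -36

Answer: -36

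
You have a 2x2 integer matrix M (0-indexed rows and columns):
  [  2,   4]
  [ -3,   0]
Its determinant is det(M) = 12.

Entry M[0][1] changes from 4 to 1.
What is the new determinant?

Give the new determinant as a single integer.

Answer: 3

Derivation:
det is linear in row 0: changing M[0][1] by delta changes det by delta * cofactor(0,1).
Cofactor C_01 = (-1)^(0+1) * minor(0,1) = 3
Entry delta = 1 - 4 = -3
Det delta = -3 * 3 = -9
New det = 12 + -9 = 3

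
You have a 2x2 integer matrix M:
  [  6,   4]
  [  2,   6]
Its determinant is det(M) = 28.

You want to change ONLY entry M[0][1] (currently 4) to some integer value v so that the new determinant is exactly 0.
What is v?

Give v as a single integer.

Answer: 18

Derivation:
det is linear in entry M[0][1]: det = old_det + (v - 4) * C_01
Cofactor C_01 = -2
Want det = 0: 28 + (v - 4) * -2 = 0
  (v - 4) = -28 / -2 = 14
  v = 4 + (14) = 18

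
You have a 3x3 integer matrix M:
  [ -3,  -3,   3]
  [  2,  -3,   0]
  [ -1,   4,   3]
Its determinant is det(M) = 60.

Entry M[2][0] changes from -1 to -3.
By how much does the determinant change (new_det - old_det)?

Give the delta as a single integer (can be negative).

Cofactor C_20 = 9
Entry delta = -3 - -1 = -2
Det delta = entry_delta * cofactor = -2 * 9 = -18

Answer: -18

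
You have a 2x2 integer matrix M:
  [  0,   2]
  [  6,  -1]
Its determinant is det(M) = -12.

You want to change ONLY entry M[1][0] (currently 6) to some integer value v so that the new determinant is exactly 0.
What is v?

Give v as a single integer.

det is linear in entry M[1][0]: det = old_det + (v - 6) * C_10
Cofactor C_10 = -2
Want det = 0: -12 + (v - 6) * -2 = 0
  (v - 6) = 12 / -2 = -6
  v = 6 + (-6) = 0

Answer: 0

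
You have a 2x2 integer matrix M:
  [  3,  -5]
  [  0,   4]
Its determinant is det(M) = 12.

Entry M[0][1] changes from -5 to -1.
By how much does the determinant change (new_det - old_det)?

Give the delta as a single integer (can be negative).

Answer: 0

Derivation:
Cofactor C_01 = 0
Entry delta = -1 - -5 = 4
Det delta = entry_delta * cofactor = 4 * 0 = 0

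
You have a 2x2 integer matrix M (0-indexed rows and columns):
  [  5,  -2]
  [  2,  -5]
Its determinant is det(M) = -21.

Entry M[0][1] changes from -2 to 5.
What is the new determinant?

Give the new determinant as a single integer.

det is linear in row 0: changing M[0][1] by delta changes det by delta * cofactor(0,1).
Cofactor C_01 = (-1)^(0+1) * minor(0,1) = -2
Entry delta = 5 - -2 = 7
Det delta = 7 * -2 = -14
New det = -21 + -14 = -35

Answer: -35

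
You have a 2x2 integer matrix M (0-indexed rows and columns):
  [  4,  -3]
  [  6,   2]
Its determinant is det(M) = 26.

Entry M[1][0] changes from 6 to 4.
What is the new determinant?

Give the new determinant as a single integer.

Answer: 20

Derivation:
det is linear in row 1: changing M[1][0] by delta changes det by delta * cofactor(1,0).
Cofactor C_10 = (-1)^(1+0) * minor(1,0) = 3
Entry delta = 4 - 6 = -2
Det delta = -2 * 3 = -6
New det = 26 + -6 = 20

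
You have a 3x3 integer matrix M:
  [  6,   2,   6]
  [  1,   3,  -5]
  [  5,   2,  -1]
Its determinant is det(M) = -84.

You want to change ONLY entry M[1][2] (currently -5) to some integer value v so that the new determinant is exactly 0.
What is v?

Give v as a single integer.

det is linear in entry M[1][2]: det = old_det + (v - -5) * C_12
Cofactor C_12 = -2
Want det = 0: -84 + (v - -5) * -2 = 0
  (v - -5) = 84 / -2 = -42
  v = -5 + (-42) = -47

Answer: -47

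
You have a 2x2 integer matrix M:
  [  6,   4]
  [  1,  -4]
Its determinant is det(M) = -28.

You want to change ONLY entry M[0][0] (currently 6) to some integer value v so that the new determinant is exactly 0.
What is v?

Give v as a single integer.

Answer: -1

Derivation:
det is linear in entry M[0][0]: det = old_det + (v - 6) * C_00
Cofactor C_00 = -4
Want det = 0: -28 + (v - 6) * -4 = 0
  (v - 6) = 28 / -4 = -7
  v = 6 + (-7) = -1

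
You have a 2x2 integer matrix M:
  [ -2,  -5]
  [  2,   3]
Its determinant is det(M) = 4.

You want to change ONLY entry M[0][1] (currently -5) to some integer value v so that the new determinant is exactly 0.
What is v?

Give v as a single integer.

Answer: -3

Derivation:
det is linear in entry M[0][1]: det = old_det + (v - -5) * C_01
Cofactor C_01 = -2
Want det = 0: 4 + (v - -5) * -2 = 0
  (v - -5) = -4 / -2 = 2
  v = -5 + (2) = -3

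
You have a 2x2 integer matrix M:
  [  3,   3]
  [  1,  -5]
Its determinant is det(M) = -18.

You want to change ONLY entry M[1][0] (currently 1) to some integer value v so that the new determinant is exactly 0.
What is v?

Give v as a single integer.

det is linear in entry M[1][0]: det = old_det + (v - 1) * C_10
Cofactor C_10 = -3
Want det = 0: -18 + (v - 1) * -3 = 0
  (v - 1) = 18 / -3 = -6
  v = 1 + (-6) = -5

Answer: -5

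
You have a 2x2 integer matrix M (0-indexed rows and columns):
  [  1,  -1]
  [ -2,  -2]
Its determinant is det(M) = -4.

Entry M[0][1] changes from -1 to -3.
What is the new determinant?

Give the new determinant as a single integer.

Answer: -8

Derivation:
det is linear in row 0: changing M[0][1] by delta changes det by delta * cofactor(0,1).
Cofactor C_01 = (-1)^(0+1) * minor(0,1) = 2
Entry delta = -3 - -1 = -2
Det delta = -2 * 2 = -4
New det = -4 + -4 = -8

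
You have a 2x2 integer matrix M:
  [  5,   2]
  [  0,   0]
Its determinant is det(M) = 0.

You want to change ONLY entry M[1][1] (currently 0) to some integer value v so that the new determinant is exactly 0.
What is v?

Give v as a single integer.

det is linear in entry M[1][1]: det = old_det + (v - 0) * C_11
Cofactor C_11 = 5
Want det = 0: 0 + (v - 0) * 5 = 0
  (v - 0) = 0 / 5 = 0
  v = 0 + (0) = 0

Answer: 0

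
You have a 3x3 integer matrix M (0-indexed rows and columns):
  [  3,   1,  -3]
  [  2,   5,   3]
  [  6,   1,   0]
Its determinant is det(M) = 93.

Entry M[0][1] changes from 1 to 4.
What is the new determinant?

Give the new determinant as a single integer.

det is linear in row 0: changing M[0][1] by delta changes det by delta * cofactor(0,1).
Cofactor C_01 = (-1)^(0+1) * minor(0,1) = 18
Entry delta = 4 - 1 = 3
Det delta = 3 * 18 = 54
New det = 93 + 54 = 147

Answer: 147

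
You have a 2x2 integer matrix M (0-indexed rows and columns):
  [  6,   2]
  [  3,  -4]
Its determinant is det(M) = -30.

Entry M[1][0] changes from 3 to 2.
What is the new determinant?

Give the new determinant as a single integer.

det is linear in row 1: changing M[1][0] by delta changes det by delta * cofactor(1,0).
Cofactor C_10 = (-1)^(1+0) * minor(1,0) = -2
Entry delta = 2 - 3 = -1
Det delta = -1 * -2 = 2
New det = -30 + 2 = -28

Answer: -28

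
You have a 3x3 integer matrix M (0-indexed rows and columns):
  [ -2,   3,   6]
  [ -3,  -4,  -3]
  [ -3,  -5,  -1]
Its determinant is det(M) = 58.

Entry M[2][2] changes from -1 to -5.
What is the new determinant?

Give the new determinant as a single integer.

Answer: -10

Derivation:
det is linear in row 2: changing M[2][2] by delta changes det by delta * cofactor(2,2).
Cofactor C_22 = (-1)^(2+2) * minor(2,2) = 17
Entry delta = -5 - -1 = -4
Det delta = -4 * 17 = -68
New det = 58 + -68 = -10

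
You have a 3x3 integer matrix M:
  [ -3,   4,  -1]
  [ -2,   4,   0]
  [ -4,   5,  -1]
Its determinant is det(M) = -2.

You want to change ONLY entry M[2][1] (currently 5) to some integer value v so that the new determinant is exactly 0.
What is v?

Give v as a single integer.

Answer: 6

Derivation:
det is linear in entry M[2][1]: det = old_det + (v - 5) * C_21
Cofactor C_21 = 2
Want det = 0: -2 + (v - 5) * 2 = 0
  (v - 5) = 2 / 2 = 1
  v = 5 + (1) = 6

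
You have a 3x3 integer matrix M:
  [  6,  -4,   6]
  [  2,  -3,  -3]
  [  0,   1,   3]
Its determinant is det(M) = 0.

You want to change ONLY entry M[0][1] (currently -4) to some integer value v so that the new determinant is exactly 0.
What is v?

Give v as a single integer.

det is linear in entry M[0][1]: det = old_det + (v - -4) * C_01
Cofactor C_01 = -6
Want det = 0: 0 + (v - -4) * -6 = 0
  (v - -4) = 0 / -6 = 0
  v = -4 + (0) = -4

Answer: -4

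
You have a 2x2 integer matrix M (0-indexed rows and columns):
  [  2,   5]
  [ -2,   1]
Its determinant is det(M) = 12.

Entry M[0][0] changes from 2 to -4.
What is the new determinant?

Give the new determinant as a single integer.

Answer: 6

Derivation:
det is linear in row 0: changing M[0][0] by delta changes det by delta * cofactor(0,0).
Cofactor C_00 = (-1)^(0+0) * minor(0,0) = 1
Entry delta = -4 - 2 = -6
Det delta = -6 * 1 = -6
New det = 12 + -6 = 6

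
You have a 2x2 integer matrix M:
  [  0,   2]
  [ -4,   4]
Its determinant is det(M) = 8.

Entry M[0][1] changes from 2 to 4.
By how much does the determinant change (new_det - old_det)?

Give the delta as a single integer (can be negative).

Answer: 8

Derivation:
Cofactor C_01 = 4
Entry delta = 4 - 2 = 2
Det delta = entry_delta * cofactor = 2 * 4 = 8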